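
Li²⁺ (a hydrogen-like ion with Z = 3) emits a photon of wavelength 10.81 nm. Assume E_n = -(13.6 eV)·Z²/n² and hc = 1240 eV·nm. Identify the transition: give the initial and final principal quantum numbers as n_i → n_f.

n_i = 4, n_f = 1

The photon energy is ΔE = hc/λ = 1240 / 10.81 = 114.7 eV.
With Z = 3, ΔE = 122.4 × (1/n_f² − 1/n_i²), so 1/n_f² − 1/n_i² = 0.9372.
Trying n_f = 1 gives 1/n_i² = 0.06284, i.e. n_i ≈ 4; this pair matches.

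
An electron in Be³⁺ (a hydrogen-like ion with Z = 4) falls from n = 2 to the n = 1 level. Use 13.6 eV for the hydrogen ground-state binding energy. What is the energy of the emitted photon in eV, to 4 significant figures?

163.2 eV

The Bohr energies scale as Z², so for Z = 4: E_n = −217.6/n² eV.
E_2 = −217.6/4 = −54.40 eV and E_1 = −217.6/1 = −217.6 eV.
The photon energy is |E_2 − E_1| = 163.2 eV.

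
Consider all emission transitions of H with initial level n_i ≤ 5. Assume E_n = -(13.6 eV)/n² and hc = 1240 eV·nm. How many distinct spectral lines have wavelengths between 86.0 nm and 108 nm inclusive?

3

Enumerate all n_i → n_f pairs with 1 ≤ n_f < n_i ≤ 5 and compute λ = 1240 / [13.6·1·(1/n_f² − 1/n_i²)].
Lines falling in [86.0, 108] nm: 5→1 (94.98 nm), 4→1 (97.25 nm), 3→1 (102.6 nm).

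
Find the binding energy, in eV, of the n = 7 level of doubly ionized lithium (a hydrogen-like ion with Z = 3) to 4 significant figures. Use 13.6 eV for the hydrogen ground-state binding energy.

2.498 eV

E_n = −13.6 Z²/n² = −122.4/n² eV for Z = 3.
E_7 = −122.4/49 = −2.498 eV, so ionization (to E = 0) requires 2.498 eV.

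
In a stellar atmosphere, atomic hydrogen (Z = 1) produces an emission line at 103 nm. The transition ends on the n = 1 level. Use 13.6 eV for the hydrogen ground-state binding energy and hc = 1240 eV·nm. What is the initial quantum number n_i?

n_i = 3

The photon energy is ΔE = hc/λ = 1240 / 103 = 12.04 eV.
With Z = 1, ΔE = 13.60 × (1/n_f² − 1/n_i²), so 1/n_f² − 1/n_i² = 0.8852.
With n_f = 1: 1/n_i² = 1/1 − 0.8852 = 0.1148, so n_i ≈ 2.95.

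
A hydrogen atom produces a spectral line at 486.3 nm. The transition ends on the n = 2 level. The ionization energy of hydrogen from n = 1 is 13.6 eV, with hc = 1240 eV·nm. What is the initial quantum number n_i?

The photon energy is ΔE = hc/λ = 1240 / 486.3 = 2.550 eV.
With Z = 1, ΔE = 13.60 × (1/n_f² − 1/n_i²), so 1/n_f² − 1/n_i² = 0.1875.
With n_f = 2: 1/n_i² = 1/4 − 0.1875 = 0.06251, so n_i ≈ 4.00.

n_i = 4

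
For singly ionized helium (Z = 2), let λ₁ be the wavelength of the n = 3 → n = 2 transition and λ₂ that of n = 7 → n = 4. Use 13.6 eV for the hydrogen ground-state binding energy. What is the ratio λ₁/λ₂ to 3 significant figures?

0.303

λ ∝ 1/ΔE ∝ 1/(1/n_f² − 1/n_i²), and the Z² and hc factors cancel in the ratio.
λ₁/λ₂ = (1/4² − 1/7²)/(1/2² − 1/3²) = 0.04209/0.1389 = 0.303.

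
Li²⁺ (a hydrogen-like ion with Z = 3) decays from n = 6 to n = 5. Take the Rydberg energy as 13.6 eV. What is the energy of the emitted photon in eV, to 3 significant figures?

The Bohr energies scale as Z², so for Z = 3: E_n = −122.4/n² eV.
E_6 = −122.4/36 = −3.400 eV and E_5 = −122.4/25 = −4.896 eV.
The photon energy is |E_6 − E_5| = 1.50 eV.

1.50 eV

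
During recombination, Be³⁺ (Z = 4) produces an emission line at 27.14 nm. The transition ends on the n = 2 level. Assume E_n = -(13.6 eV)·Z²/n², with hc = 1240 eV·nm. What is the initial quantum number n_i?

The photon energy is ΔE = hc/λ = 1240 / 27.14 = 45.69 eV.
With Z = 4, ΔE = 217.6 × (1/n_f² − 1/n_i²), so 1/n_f² − 1/n_i² = 0.2100.
With n_f = 2: 1/n_i² = 1/4 − 0.2100 = 0.04003, so n_i ≈ 5.00.

n_i = 5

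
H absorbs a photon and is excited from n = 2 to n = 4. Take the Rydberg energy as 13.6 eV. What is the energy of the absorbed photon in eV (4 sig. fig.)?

E_4 = −13.60/16 = −0.8500 eV and E_2 = −13.60/4 = −3.400 eV.
The photon energy is |E_4 − E_2| = 2.550 eV.

2.550 eV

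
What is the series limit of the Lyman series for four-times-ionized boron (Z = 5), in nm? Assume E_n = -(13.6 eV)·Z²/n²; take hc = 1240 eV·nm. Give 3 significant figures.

3.65 nm

The Lyman series has lower level n_f = 1; the series limit corresponds to n_i → ∞.
ΔE_max = 13.6 × 25 / 1² = 340.0 eV.
λ_min = 1240 / 340.0 = 3.65 nm.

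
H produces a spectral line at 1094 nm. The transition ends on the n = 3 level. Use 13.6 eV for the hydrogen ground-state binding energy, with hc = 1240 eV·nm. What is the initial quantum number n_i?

n_i = 6

The photon energy is ΔE = hc/λ = 1240 / 1094 = 1.133 eV.
With Z = 1, ΔE = 13.60 × (1/n_f² − 1/n_i²), so 1/n_f² − 1/n_i² = 0.08334.
With n_f = 3: 1/n_i² = 1/9 − 0.08334 = 0.02777, so n_i ≈ 6.00.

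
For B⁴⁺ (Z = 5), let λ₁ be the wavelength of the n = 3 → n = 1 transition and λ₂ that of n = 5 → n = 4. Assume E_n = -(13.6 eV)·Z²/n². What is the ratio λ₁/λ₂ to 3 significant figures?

0.0253

λ ∝ 1/ΔE ∝ 1/(1/n_f² − 1/n_i²), and the Z² and hc factors cancel in the ratio.
λ₁/λ₂ = (1/4² − 1/5²)/(1/1² − 1/3²) = 0.02250/0.8889 = 0.0253.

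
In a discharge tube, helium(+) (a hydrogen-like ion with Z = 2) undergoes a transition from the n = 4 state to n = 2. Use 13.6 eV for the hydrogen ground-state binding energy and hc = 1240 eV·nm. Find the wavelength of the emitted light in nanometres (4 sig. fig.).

121.6 nm

For Z = 2 the level energies scale as Z², so the effective Rydberg energy is 13.6 × 4 = 54.40 eV.
ΔE = 54.40 × (1/2² − 1/4²) = 54.40 × 0.1875 = 10.20 eV.
λ = hc/ΔE = 1240 / 10.20 = 121.6 nm.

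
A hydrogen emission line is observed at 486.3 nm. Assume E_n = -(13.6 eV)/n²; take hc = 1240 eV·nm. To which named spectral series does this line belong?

Balmer

ΔE = 1240/486.3 = 2.550 eV.
This matches 13.6 × (1/2² − 1/4²), so n_f = 2: the Balmer series.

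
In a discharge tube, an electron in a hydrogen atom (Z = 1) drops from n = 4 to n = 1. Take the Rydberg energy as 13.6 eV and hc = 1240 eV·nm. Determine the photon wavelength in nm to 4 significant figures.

97.25 nm

ΔE = 13.60 × (1/1² − 1/4²) = 13.60 × 0.9375 = 12.75 eV.
λ = hc/ΔE = 1240 / 12.75 = 97.25 nm.
This line belongs to the Lyman series.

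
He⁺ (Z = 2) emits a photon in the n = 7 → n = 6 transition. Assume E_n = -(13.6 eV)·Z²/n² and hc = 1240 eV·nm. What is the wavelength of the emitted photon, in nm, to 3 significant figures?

3090 nm

For Z = 2 the level energies scale as Z², so the effective Rydberg energy is 13.6 × 4 = 54.40 eV.
ΔE = 54.40 × (1/6² − 1/7²) = 54.40 × 0.007370 = 0.4009 eV.
λ = hc/ΔE = 1240 / 0.4009 = 3090 nm.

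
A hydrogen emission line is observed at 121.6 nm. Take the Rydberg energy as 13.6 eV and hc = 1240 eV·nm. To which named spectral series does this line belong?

Lyman

ΔE = 1240/121.6 = 10.20 eV.
This matches 13.6 × (1/1² − 1/2²), so n_f = 1: the Lyman series.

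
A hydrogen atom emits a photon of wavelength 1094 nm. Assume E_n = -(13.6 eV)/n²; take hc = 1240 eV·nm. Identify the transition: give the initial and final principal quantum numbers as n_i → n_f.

The photon energy is ΔE = hc/λ = 1240 / 1094 = 1.133 eV.
With Z = 1, ΔE = 13.60 × (1/n_f² − 1/n_i²), so 1/n_f² − 1/n_i² = 0.08334.
Trying n_f = 3 gives 1/n_i² = 0.02777, i.e. n_i ≈ 6; this pair matches.

n_i = 6, n_f = 3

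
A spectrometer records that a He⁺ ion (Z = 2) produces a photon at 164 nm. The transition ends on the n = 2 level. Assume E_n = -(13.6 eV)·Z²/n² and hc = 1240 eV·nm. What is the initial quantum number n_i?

n_i = 3

The photon energy is ΔE = hc/λ = 1240 / 164 = 7.561 eV.
With Z = 2, ΔE = 54.40 × (1/n_f² − 1/n_i²), so 1/n_f² − 1/n_i² = 0.1390.
With n_f = 2: 1/n_i² = 1/4 − 0.1390 = 0.1110, so n_i ≈ 3.00.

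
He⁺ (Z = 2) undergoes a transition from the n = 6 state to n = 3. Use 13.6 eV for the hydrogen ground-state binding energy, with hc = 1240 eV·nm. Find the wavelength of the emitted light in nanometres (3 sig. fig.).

274 nm

For Z = 2 the level energies scale as Z², so the effective Rydberg energy is 13.6 × 4 = 54.40 eV.
ΔE = 54.40 × (1/3² − 1/6²) = 54.40 × 0.08333 = 4.533 eV.
λ = hc/ΔE = 1240 / 4.533 = 274 nm.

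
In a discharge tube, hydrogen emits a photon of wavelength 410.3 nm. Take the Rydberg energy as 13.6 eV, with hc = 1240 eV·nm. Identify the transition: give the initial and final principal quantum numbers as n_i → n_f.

The photon energy is ΔE = hc/λ = 1240 / 410.3 = 3.022 eV.
With Z = 1, ΔE = 13.60 × (1/n_f² − 1/n_i²), so 1/n_f² − 1/n_i² = 0.2222.
Trying n_f = 2 gives 1/n_i² = 0.02778, i.e. n_i ≈ 6; this pair matches.

n_i = 6, n_f = 2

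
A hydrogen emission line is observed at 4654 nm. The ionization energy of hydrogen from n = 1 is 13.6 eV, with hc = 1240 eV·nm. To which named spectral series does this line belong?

ΔE = 1240/4654 = 0.2664 eV.
This matches 13.6 × (1/5² − 1/7²), so n_f = 5: the Pfund series.

Pfund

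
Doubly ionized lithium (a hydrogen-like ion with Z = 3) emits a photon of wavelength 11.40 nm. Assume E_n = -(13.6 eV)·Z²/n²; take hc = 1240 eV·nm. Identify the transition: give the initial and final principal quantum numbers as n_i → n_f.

The photon energy is ΔE = hc/λ = 1240 / 11.40 = 108.8 eV.
With Z = 3, ΔE = 122.4 × (1/n_f² − 1/n_i²), so 1/n_f² − 1/n_i² = 0.8887.
Trying n_f = 1 gives 1/n_i² = 0.1113, i.e. n_i ≈ 3; this pair matches.

n_i = 3, n_f = 1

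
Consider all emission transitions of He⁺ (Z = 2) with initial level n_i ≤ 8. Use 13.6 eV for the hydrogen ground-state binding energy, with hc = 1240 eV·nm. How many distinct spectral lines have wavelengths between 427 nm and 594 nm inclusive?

Enumerate all n_i → n_f pairs with 1 ≤ n_f < n_i ≤ 8 and compute λ = 1240 / [13.6·4·(1/n_f² − 1/n_i²)].
Lines falling in [427, 594] nm: 4→3 (468.9 nm), 8→4 (486.3 nm), 7→4 (541.5 nm).

3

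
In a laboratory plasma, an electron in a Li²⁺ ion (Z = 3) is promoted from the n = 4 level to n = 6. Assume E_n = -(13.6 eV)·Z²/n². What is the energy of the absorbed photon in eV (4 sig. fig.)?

The Bohr energies scale as Z², so for Z = 3: E_n = −122.4/n² eV.
E_6 = −122.4/36 = −3.400 eV and E_4 = −122.4/16 = −7.650 eV.
The photon energy is |E_6 − E_4| = 4.250 eV.

4.250 eV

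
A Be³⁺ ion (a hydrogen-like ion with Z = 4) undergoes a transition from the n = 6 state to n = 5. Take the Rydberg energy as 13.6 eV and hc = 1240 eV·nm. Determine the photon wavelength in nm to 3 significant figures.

466 nm

For Z = 4 the level energies scale as Z², so the effective Rydberg energy is 13.6 × 16 = 217.6 eV.
ΔE = 217.6 × (1/5² − 1/6²) = 217.6 × 0.01222 = 2.660 eV.
λ = hc/ΔE = 1240 / 2.660 = 466 nm.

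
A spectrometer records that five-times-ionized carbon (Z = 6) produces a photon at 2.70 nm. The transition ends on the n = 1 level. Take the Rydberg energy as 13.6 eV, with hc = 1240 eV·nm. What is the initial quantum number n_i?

n_i = 4

The photon energy is ΔE = hc/λ = 1240 / 2.70 = 459.3 eV.
With Z = 6, ΔE = 489.6 × (1/n_f² − 1/n_i²), so 1/n_f² − 1/n_i² = 0.9380.
With n_f = 1: 1/n_i² = 1/1 − 0.9380 = 0.06197, so n_i ≈ 4.02.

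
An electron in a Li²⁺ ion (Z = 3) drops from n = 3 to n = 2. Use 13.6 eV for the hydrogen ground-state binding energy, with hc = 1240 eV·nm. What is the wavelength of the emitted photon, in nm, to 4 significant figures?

72.94 nm

For Z = 3 the level energies scale as Z², so the effective Rydberg energy is 13.6 × 9 = 122.4 eV.
ΔE = 122.4 × (1/2² − 1/3²) = 122.4 × 0.1389 = 17.00 eV.
λ = hc/ΔE = 1240 / 17.00 = 72.94 nm.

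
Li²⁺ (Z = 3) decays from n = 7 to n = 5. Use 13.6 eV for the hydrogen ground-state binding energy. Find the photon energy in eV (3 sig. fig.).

The Bohr energies scale as Z², so for Z = 3: E_n = −122.4/n² eV.
E_7 = −122.4/49 = −2.498 eV and E_5 = −122.4/25 = −4.896 eV.
The photon energy is |E_7 − E_5| = 2.40 eV.

2.40 eV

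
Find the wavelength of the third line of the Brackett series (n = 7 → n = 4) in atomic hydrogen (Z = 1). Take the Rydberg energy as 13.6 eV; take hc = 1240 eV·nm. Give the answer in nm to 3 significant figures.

The Brackett series terminates on n_f = 4; the third line has n_i = 4+3 = 7.
ΔE = 13.60 × (1/4² − 1/7²) = 0.5724 eV.
λ = 1240 / 0.5724 = 2170 nm.

2170 nm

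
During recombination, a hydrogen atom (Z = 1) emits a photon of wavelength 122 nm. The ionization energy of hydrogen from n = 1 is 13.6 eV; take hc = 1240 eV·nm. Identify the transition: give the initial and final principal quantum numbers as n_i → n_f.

n_i = 2, n_f = 1

The photon energy is ΔE = hc/λ = 1240 / 122 = 10.16 eV.
With Z = 1, ΔE = 13.60 × (1/n_f² − 1/n_i²), so 1/n_f² − 1/n_i² = 0.7473.
Trying n_f = 1 gives 1/n_i² = 0.2527, i.e. n_i ≈ 2; this pair matches.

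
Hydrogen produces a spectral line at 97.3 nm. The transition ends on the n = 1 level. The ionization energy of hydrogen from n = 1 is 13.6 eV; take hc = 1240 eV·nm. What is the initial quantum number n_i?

n_i = 4

The photon energy is ΔE = hc/λ = 1240 / 97.3 = 12.74 eV.
With Z = 1, ΔE = 13.60 × (1/n_f² − 1/n_i²), so 1/n_f² − 1/n_i² = 0.9371.
With n_f = 1: 1/n_i² = 1/1 − 0.9371 = 0.06293, so n_i ≈ 3.99.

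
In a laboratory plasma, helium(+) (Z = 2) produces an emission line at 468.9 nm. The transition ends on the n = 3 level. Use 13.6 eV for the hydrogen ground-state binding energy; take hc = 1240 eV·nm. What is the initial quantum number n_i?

The photon energy is ΔE = hc/λ = 1240 / 468.9 = 2.644 eV.
With Z = 2, ΔE = 54.40 × (1/n_f² − 1/n_i²), so 1/n_f² − 1/n_i² = 0.04861.
With n_f = 3: 1/n_i² = 1/9 − 0.04861 = 0.06250, so n_i ≈ 4.00.

n_i = 4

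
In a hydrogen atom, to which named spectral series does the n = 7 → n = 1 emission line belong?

The series is set by the lower level: n_f = 1 is the Lyman series.

Lyman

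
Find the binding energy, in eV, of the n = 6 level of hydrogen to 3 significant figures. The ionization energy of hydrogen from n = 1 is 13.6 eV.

0.378 eV

E_6 = −13.60/36 = −0.378 eV, so ionization (to E = 0) requires 0.378 eV.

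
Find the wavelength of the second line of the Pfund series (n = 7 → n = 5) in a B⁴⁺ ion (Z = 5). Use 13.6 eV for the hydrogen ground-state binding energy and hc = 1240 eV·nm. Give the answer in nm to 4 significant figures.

The Pfund series terminates on n_f = 5; the second line has n_i = 5+2 = 7.
ΔE = 340.0 × (1/5² − 1/7²) = 6.661 eV.
λ = 1240 / 6.661 = 186.2 nm.

186.2 nm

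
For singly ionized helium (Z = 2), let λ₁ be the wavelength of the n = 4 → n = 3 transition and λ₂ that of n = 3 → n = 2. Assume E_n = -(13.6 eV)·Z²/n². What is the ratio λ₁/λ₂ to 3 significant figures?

2.86

λ ∝ 1/ΔE ∝ 1/(1/n_f² − 1/n_i²), and the Z² and hc factors cancel in the ratio.
λ₁/λ₂ = (1/2² − 1/3²)/(1/3² − 1/4²) = 0.1389/0.04861 = 2.86.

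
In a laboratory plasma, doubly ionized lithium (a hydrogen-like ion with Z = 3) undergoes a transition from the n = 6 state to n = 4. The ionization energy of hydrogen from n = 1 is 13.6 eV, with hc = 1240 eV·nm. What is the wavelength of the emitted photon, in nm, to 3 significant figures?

For Z = 3 the level energies scale as Z², so the effective Rydberg energy is 13.6 × 9 = 122.4 eV.
ΔE = 122.4 × (1/4² − 1/6²) = 122.4 × 0.03472 = 4.250 eV.
λ = hc/ΔE = 1240 / 4.250 = 292 nm.

292 nm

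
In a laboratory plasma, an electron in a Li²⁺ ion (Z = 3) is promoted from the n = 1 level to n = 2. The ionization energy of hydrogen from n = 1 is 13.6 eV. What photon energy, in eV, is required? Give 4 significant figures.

The Bohr energies scale as Z², so for Z = 3: E_n = −122.4/n² eV.
E_2 = −122.4/4 = −30.60 eV and E_1 = −122.4/1 = −122.4 eV.
The photon energy is |E_2 − E_1| = 91.80 eV.

91.80 eV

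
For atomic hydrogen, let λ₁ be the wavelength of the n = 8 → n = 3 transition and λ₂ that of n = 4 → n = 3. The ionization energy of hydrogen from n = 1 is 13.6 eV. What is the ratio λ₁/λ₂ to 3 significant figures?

0.509

λ ∝ 1/ΔE ∝ 1/(1/n_f² − 1/n_i²), and the Z² and hc factors cancel in the ratio.
λ₁/λ₂ = (1/3² − 1/4²)/(1/3² − 1/8²) = 0.04861/0.09549 = 0.509.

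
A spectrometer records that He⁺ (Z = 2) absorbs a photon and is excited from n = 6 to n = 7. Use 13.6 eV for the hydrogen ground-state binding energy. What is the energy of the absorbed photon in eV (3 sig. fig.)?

0.401 eV

The Bohr energies scale as Z², so for Z = 2: E_n = −54.40/n² eV.
E_7 = −54.40/49 = −1.110 eV and E_6 = −54.40/36 = −1.511 eV.
The photon energy is |E_7 − E_6| = 0.401 eV.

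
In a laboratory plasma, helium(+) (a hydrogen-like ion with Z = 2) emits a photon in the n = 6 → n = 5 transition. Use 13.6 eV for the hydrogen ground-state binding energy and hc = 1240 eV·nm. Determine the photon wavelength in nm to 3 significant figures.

1860 nm

For Z = 2 the level energies scale as Z², so the effective Rydberg energy is 13.6 × 4 = 54.40 eV.
ΔE = 54.40 × (1/5² − 1/6²) = 54.40 × 0.01222 = 0.6649 eV.
λ = hc/ΔE = 1240 / 0.6649 = 1860 nm.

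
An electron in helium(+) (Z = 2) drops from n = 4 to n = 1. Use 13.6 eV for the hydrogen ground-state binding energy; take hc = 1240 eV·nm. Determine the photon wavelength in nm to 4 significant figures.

For Z = 2 the level energies scale as Z², so the effective Rydberg energy is 13.6 × 4 = 54.40 eV.
ΔE = 54.40 × (1/1² − 1/4²) = 54.40 × 0.9375 = 51.00 eV.
λ = hc/ΔE = 1240 / 51.00 = 24.31 nm.

24.31 nm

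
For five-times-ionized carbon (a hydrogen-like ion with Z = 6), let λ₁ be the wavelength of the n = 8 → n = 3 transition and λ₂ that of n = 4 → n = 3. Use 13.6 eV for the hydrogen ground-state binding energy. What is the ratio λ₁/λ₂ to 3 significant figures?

λ ∝ 1/ΔE ∝ 1/(1/n_f² − 1/n_i²), and the Z² and hc factors cancel in the ratio.
λ₁/λ₂ = (1/3² − 1/4²)/(1/3² − 1/8²) = 0.04861/0.09549 = 0.509.

0.509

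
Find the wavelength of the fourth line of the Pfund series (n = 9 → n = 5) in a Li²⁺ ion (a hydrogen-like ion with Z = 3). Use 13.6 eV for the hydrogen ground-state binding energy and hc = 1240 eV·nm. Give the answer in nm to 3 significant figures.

The Pfund series terminates on n_f = 5; the fourth line has n_i = 5+4 = 9.
ΔE = 122.4 × (1/5² − 1/9²) = 3.385 eV.
λ = 1240 / 3.385 = 366 nm.

366 nm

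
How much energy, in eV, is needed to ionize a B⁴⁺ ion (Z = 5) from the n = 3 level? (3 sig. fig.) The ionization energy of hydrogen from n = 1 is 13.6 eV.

37.8 eV

E_n = −13.6 Z²/n² = −340.0/n² eV for Z = 5.
E_3 = −340.0/9 = −37.8 eV, so ionization (to E = 0) requires 37.8 eV.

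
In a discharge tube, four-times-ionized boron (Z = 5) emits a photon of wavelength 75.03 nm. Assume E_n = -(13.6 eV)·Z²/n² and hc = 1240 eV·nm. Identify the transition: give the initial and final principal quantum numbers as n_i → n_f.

n_i = 4, n_f = 3

The photon energy is ΔE = hc/λ = 1240 / 75.03 = 16.53 eV.
With Z = 5, ΔE = 340.0 × (1/n_f² − 1/n_i²), so 1/n_f² − 1/n_i² = 0.04861.
Trying n_f = 3 gives 1/n_i² = 0.06250, i.e. n_i ≈ 4; this pair matches.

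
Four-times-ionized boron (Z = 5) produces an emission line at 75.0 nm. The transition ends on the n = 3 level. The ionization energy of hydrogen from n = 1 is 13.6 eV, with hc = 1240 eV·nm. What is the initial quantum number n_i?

n_i = 4

The photon energy is ΔE = hc/λ = 1240 / 75.0 = 16.53 eV.
With Z = 5, ΔE = 340.0 × (1/n_f² − 1/n_i²), so 1/n_f² − 1/n_i² = 0.04863.
With n_f = 3: 1/n_i² = 1/9 − 0.04863 = 0.06248, so n_i ≈ 4.00.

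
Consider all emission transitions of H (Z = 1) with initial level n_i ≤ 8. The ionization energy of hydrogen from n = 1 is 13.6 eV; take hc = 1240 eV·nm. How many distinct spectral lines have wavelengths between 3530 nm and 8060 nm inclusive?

5

Enumerate all n_i → n_f pairs with 1 ≤ n_f < n_i ≤ 8 and compute λ = 1240 / [13.6·1·(1/n_f² − 1/n_i²)].
Lines falling in [3530, 8060] nm: 8→5 (3741 nm), 5→4 (4052 nm), 7→5 (4654 nm), 6→5 (7460 nm), 8→6 (7503 nm).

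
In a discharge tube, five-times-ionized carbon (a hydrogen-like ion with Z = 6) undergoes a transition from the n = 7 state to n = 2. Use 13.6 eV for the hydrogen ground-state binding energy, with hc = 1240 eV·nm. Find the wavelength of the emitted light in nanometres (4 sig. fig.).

For Z = 6 the level energies scale as Z², so the effective Rydberg energy is 13.6 × 36 = 489.6 eV.
ΔE = 489.6 × (1/2² − 1/7²) = 489.6 × 0.2296 = 112.4 eV.
λ = hc/ΔE = 1240 / 112.4 = 11.03 nm.

11.03 nm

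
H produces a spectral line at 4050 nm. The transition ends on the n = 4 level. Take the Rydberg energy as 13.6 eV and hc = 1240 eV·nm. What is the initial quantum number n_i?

The photon energy is ΔE = hc/λ = 1240 / 4050 = 0.3062 eV.
With Z = 1, ΔE = 13.60 × (1/n_f² − 1/n_i²), so 1/n_f² − 1/n_i² = 0.02251.
With n_f = 4: 1/n_i² = 1/16 − 0.02251 = 0.03999, so n_i ≈ 5.00.

n_i = 5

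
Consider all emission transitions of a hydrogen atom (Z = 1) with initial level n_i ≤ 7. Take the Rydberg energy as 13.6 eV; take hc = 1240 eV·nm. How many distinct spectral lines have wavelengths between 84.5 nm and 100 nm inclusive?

4

Enumerate all n_i → n_f pairs with 1 ≤ n_f < n_i ≤ 7 and compute λ = 1240 / [13.6·1·(1/n_f² − 1/n_i²)].
Lines falling in [84.5, 100] nm: 7→1 (93.08 nm), 6→1 (93.78 nm), 5→1 (94.98 nm), 4→1 (97.25 nm).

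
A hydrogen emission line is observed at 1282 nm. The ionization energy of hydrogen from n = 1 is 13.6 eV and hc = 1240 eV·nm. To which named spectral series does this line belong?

ΔE = 1240/1282 = 0.9672 eV.
This matches 13.6 × (1/3² − 1/5²), so n_f = 3: the Paschen series.

Paschen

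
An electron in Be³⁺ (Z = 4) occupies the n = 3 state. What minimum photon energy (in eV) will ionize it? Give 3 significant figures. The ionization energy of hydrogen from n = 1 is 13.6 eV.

24.2 eV

E_n = −13.6 Z²/n² = −217.6/n² eV for Z = 4.
E_3 = −217.6/9 = −24.2 eV, so ionization (to E = 0) requires 24.2 eV.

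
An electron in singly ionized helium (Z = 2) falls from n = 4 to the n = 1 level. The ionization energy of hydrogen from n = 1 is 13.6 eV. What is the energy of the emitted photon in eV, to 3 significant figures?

The Bohr energies scale as Z², so for Z = 2: E_n = −54.40/n² eV.
E_4 = −54.40/16 = −3.400 eV and E_1 = −54.40/1 = −54.40 eV.
The photon energy is |E_4 − E_1| = 51.0 eV.

51.0 eV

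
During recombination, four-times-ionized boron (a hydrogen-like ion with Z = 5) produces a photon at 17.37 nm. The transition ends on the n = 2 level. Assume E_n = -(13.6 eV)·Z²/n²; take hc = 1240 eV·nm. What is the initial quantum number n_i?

n_i = 5

The photon energy is ΔE = hc/λ = 1240 / 17.37 = 71.39 eV.
With Z = 5, ΔE = 340.0 × (1/n_f² − 1/n_i²), so 1/n_f² − 1/n_i² = 0.2100.
With n_f = 2: 1/n_i² = 1/4 − 0.2100 = 0.04004, so n_i ≈ 5.00.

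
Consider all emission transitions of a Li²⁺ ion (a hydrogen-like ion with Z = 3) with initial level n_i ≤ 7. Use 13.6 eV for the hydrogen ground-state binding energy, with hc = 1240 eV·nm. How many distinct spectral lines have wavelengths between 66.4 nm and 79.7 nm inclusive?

Enumerate all n_i → n_f pairs with 1 ≤ n_f < n_i ≤ 7 and compute λ = 1240 / [13.6·9·(1/n_f² − 1/n_i²)].
Lines falling in [66.4, 79.7] nm: 3→2 (72.94 nm).

1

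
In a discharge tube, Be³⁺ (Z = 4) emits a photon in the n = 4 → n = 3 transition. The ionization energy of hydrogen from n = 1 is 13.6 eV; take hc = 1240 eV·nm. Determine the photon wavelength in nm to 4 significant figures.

For Z = 4 the level energies scale as Z², so the effective Rydberg energy is 13.6 × 16 = 217.6 eV.
ΔE = 217.6 × (1/3² − 1/4²) = 217.6 × 0.04861 = 10.58 eV.
λ = hc/ΔE = 1240 / 10.58 = 117.2 nm.

117.2 nm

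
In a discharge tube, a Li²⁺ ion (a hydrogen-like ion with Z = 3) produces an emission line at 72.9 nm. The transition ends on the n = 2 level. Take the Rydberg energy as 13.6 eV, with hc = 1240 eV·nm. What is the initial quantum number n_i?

The photon energy is ΔE = hc/λ = 1240 / 72.9 = 17.01 eV.
With Z = 3, ΔE = 122.4 × (1/n_f² − 1/n_i²), so 1/n_f² − 1/n_i² = 0.1390.
With n_f = 2: 1/n_i² = 1/4 − 0.1390 = 0.1110, so n_i ≈ 3.00.

n_i = 3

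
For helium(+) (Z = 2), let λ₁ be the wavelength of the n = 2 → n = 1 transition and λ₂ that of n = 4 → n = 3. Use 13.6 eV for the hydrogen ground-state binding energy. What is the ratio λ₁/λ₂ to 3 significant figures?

0.0648

λ ∝ 1/ΔE ∝ 1/(1/n_f² − 1/n_i²), and the Z² and hc factors cancel in the ratio.
λ₁/λ₂ = (1/3² − 1/4²)/(1/1² − 1/2²) = 0.04861/0.7500 = 0.0648.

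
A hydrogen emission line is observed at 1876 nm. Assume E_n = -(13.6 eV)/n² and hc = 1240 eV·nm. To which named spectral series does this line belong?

ΔE = 1240/1876 = 0.6610 eV.
This matches 13.6 × (1/3² − 1/4²), so n_f = 3: the Paschen series.

Paschen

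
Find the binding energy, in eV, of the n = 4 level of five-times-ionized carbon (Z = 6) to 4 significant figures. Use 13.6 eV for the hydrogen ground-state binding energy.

E_n = −13.6 Z²/n² = −489.6/n² eV for Z = 6.
E_4 = −489.6/16 = −30.60 eV, so ionization (to E = 0) requires 30.60 eV.

30.60 eV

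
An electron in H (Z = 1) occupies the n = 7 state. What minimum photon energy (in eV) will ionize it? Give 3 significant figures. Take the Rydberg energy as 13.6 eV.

0.278 eV

E_7 = −13.60/49 = −0.278 eV, so ionization (to E = 0) requires 0.278 eV.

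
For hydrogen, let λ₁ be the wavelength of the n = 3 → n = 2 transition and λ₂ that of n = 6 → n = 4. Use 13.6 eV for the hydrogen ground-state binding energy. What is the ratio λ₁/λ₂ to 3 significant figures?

0.250

λ ∝ 1/ΔE ∝ 1/(1/n_f² − 1/n_i²), and the Z² and hc factors cancel in the ratio.
λ₁/λ₂ = (1/4² − 1/6²)/(1/2² − 1/3²) = 0.03472/0.1389 = 0.250.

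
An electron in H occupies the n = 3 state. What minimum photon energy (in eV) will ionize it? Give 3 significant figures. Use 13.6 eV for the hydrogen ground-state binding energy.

1.51 eV

E_3 = −13.60/9 = −1.51 eV, so ionization (to E = 0) requires 1.51 eV.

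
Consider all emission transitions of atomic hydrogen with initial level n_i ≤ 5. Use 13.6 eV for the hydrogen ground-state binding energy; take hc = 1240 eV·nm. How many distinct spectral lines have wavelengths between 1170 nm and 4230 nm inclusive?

Enumerate all n_i → n_f pairs with 1 ≤ n_f < n_i ≤ 5 and compute λ = 1240 / [13.6·1·(1/n_f² − 1/n_i²)].
Lines falling in [1170, 4230] nm: 5→3 (1282 nm), 4→3 (1876 nm), 5→4 (4052 nm).

3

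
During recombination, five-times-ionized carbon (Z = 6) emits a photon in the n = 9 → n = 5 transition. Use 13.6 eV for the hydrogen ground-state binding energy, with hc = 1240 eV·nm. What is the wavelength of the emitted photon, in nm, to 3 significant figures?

For Z = 6 the level energies scale as Z², so the effective Rydberg energy is 13.6 × 36 = 489.6 eV.
ΔE = 489.6 × (1/5² − 1/9²) = 489.6 × 0.02765 = 13.54 eV.
λ = hc/ΔE = 1240 / 13.54 = 91.6 nm.

91.6 nm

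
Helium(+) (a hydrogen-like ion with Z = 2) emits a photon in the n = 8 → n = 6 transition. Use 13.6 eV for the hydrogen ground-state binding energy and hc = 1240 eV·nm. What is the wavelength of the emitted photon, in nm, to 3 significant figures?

1880 nm

For Z = 2 the level energies scale as Z², so the effective Rydberg energy is 13.6 × 4 = 54.40 eV.
ΔE = 54.40 × (1/6² − 1/8²) = 54.40 × 0.01215 = 0.6611 eV.
λ = hc/ΔE = 1240 / 0.6611 = 1880 nm.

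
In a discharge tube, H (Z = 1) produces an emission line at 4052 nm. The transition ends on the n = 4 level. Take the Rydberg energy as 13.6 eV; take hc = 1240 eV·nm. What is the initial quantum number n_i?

The photon energy is ΔE = hc/λ = 1240 / 4052 = 0.3060 eV.
With Z = 1, ΔE = 13.60 × (1/n_f² − 1/n_i²), so 1/n_f² − 1/n_i² = 0.02250.
With n_f = 4: 1/n_i² = 1/16 − 0.02250 = 0.04000, so n_i ≈ 5.00.

n_i = 5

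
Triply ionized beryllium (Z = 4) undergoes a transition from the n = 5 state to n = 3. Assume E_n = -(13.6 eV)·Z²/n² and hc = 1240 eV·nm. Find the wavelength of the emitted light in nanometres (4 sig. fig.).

For Z = 4 the level energies scale as Z², so the effective Rydberg energy is 13.6 × 16 = 217.6 eV.
ΔE = 217.6 × (1/3² − 1/5²) = 217.6 × 0.07111 = 15.47 eV.
λ = hc/ΔE = 1240 / 15.47 = 80.14 nm.

80.14 nm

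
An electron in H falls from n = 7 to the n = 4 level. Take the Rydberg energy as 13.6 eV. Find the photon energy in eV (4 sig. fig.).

0.5724 eV

E_7 = −13.60/49 = −0.2776 eV and E_4 = −13.60/16 = −0.8500 eV.
The photon energy is |E_7 − E_4| = 0.5724 eV.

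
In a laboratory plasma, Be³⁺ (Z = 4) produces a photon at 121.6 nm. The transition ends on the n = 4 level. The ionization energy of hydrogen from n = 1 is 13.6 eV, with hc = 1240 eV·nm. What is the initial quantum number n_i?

n_i = 8

The photon energy is ΔE = hc/λ = 1240 / 121.6 = 10.20 eV.
With Z = 4, ΔE = 217.6 × (1/n_f² − 1/n_i²), so 1/n_f² − 1/n_i² = 0.04686.
With n_f = 4: 1/n_i² = 1/16 − 0.04686 = 0.01564, so n_i ≈ 8.00.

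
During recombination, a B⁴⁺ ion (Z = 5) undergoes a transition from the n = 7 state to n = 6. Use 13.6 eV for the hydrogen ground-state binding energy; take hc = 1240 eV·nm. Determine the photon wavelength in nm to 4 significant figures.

494.9 nm

For Z = 5 the level energies scale as Z², so the effective Rydberg energy is 13.6 × 25 = 340.0 eV.
ΔE = 340.0 × (1/6² − 1/7²) = 340.0 × 0.007370 = 2.506 eV.
λ = hc/ΔE = 1240 / 2.506 = 494.9 nm.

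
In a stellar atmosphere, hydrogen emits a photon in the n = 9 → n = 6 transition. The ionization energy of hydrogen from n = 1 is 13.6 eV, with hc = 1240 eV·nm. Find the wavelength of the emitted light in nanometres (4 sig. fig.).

5908 nm

ΔE = 13.60 × (1/6² − 1/9²) = 13.60 × 0.01543 = 0.2099 eV.
λ = hc/ΔE = 1240 / 0.2099 = 5908 nm.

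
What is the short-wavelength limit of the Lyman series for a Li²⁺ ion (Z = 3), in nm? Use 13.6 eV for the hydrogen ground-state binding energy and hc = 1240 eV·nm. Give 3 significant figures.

The Lyman series has lower level n_f = 1; the series limit corresponds to n_i → ∞.
ΔE_max = 13.6 × 9 / 1² = 122.4 eV.
λ_min = 1240 / 122.4 = 10.1 nm.

10.1 nm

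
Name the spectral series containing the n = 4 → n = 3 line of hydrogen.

The series is set by the lower level: n_f = 3 is the Paschen series.

Paschen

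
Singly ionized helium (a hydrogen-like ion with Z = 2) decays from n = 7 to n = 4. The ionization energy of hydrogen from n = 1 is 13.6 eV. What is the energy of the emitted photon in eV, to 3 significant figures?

The Bohr energies scale as Z², so for Z = 2: E_n = −54.40/n² eV.
E_7 = −54.40/49 = −1.110 eV and E_4 = −54.40/16 = −3.400 eV.
The photon energy is |E_7 − E_4| = 2.29 eV.

2.29 eV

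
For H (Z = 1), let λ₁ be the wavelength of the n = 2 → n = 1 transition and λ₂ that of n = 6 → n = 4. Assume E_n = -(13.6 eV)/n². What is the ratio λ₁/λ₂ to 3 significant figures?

λ ∝ 1/ΔE ∝ 1/(1/n_f² − 1/n_i²), and the Z² and hc factors cancel in the ratio.
λ₁/λ₂ = (1/4² − 1/6²)/(1/1² − 1/2²) = 0.03472/0.7500 = 0.0463.

0.0463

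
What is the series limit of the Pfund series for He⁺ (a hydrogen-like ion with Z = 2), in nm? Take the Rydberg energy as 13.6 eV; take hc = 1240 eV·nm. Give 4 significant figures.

The Pfund series has lower level n_f = 5; the series limit corresponds to n_i → ∞.
ΔE_max = 13.6 × 4 / 5² = 2.176 eV.
λ_min = 1240 / 2.176 = 569.9 nm.

569.9 nm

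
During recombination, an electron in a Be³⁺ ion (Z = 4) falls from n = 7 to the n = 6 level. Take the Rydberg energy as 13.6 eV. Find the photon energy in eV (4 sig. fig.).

1.604 eV

The Bohr energies scale as Z², so for Z = 4: E_n = −217.6/n² eV.
E_7 = −217.6/49 = −4.441 eV and E_6 = −217.6/36 = −6.044 eV.
The photon energy is |E_7 − E_6| = 1.604 eV.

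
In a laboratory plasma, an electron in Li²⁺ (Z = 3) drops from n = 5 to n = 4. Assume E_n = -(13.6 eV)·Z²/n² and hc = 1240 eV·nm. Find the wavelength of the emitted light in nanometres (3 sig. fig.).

450 nm

For Z = 3 the level energies scale as Z², so the effective Rydberg energy is 13.6 × 9 = 122.4 eV.
ΔE = 122.4 × (1/4² − 1/5²) = 122.4 × 0.02250 = 2.754 eV.
λ = hc/ΔE = 1240 / 2.754 = 450 nm.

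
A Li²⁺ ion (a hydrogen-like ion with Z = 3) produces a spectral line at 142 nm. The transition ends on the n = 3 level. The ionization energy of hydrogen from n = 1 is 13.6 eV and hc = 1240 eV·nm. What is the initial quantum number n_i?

The photon energy is ΔE = hc/λ = 1240 / 142 = 8.732 eV.
With Z = 3, ΔE = 122.4 × (1/n_f² − 1/n_i²), so 1/n_f² − 1/n_i² = 0.07134.
With n_f = 3: 1/n_i² = 1/9 − 0.07134 = 0.03977, so n_i ≈ 5.01.

n_i = 5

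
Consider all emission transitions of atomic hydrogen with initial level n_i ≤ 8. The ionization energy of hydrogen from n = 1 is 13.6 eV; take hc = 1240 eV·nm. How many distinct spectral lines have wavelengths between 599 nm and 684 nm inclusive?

Enumerate all n_i → n_f pairs with 1 ≤ n_f < n_i ≤ 8 and compute λ = 1240 / [13.6·1·(1/n_f² − 1/n_i²)].
Lines falling in [599, 684] nm: 3→2 (656.5 nm).

1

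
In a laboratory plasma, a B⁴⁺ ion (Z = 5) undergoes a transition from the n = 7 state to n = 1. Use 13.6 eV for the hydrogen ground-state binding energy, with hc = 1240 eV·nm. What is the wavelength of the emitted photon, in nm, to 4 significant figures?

For Z = 5 the level energies scale as Z², so the effective Rydberg energy is 13.6 × 25 = 340.0 eV.
ΔE = 340.0 × (1/1² − 1/7²) = 340.0 × 0.9796 = 333.1 eV.
λ = hc/ΔE = 1240 / 333.1 = 3.723 nm.

3.723 nm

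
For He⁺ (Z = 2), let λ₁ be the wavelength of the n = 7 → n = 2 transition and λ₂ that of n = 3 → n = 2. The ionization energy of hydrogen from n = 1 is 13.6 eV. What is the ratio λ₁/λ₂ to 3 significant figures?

0.605

λ ∝ 1/ΔE ∝ 1/(1/n_f² − 1/n_i²), and the Z² and hc factors cancel in the ratio.
λ₁/λ₂ = (1/2² − 1/3²)/(1/2² − 1/7²) = 0.1389/0.2296 = 0.605.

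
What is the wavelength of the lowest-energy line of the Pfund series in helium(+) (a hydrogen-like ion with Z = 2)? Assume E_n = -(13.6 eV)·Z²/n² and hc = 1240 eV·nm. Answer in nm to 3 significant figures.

The Pfund series terminates on n_f = 5; the first line has n_i = 5+1 = 6.
ΔE = 54.40 × (1/5² − 1/6²) = 0.6649 eV.
λ = 1240 / 0.6649 = 1860 nm.

1860 nm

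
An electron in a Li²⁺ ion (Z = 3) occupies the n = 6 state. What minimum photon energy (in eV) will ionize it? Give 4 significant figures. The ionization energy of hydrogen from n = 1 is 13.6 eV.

E_n = −13.6 Z²/n² = −122.4/n² eV for Z = 3.
E_6 = −122.4/36 = −3.400 eV, so ionization (to E = 0) requires 3.400 eV.

3.400 eV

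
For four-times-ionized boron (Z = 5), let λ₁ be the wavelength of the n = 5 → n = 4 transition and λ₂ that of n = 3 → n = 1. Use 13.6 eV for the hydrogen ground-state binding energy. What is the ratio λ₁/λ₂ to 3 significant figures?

39.5

λ ∝ 1/ΔE ∝ 1/(1/n_f² − 1/n_i²), and the Z² and hc factors cancel in the ratio.
λ₁/λ₂ = (1/1² − 1/3²)/(1/4² − 1/5²) = 0.8889/0.02250 = 39.5.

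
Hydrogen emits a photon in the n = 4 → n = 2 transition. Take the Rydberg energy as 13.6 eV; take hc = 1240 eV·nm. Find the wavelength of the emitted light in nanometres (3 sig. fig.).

ΔE = 13.60 × (1/2² − 1/4²) = 13.60 × 0.1875 = 2.550 eV.
λ = hc/ΔE = 1240 / 2.550 = 486 nm.
This line belongs to the Balmer series.

486 nm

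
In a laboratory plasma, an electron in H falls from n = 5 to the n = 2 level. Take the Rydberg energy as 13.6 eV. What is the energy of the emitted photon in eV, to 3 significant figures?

2.86 eV

E_5 = −13.60/25 = −0.5440 eV and E_2 = −13.60/4 = −3.400 eV.
The photon energy is |E_5 − E_2| = 2.86 eV.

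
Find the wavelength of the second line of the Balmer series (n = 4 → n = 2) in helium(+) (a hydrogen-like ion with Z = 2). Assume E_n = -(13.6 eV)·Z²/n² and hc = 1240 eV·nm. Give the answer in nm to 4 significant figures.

121.6 nm

The Balmer series terminates on n_f = 2; the second line has n_i = 2+2 = 4.
ΔE = 54.40 × (1/2² − 1/4²) = 10.20 eV.
λ = 1240 / 10.20 = 121.6 nm.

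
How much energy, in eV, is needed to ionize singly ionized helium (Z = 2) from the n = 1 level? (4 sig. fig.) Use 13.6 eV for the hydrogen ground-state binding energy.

E_n = −13.6 Z²/n² = −54.40/n² eV for Z = 2.
E_1 = −54.40/1 = −54.40 eV, so ionization (to E = 0) requires 54.40 eV.

54.40 eV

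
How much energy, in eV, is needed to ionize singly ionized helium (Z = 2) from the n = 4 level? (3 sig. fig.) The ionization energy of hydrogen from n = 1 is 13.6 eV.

E_n = −13.6 Z²/n² = −54.40/n² eV for Z = 2.
E_4 = −54.40/16 = −3.40 eV, so ionization (to E = 0) requires 3.40 eV.

3.40 eV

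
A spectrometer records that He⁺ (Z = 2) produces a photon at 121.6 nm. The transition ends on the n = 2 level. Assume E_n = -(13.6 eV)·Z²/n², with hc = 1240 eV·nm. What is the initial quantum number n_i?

The photon energy is ΔE = hc/λ = 1240 / 121.6 = 10.20 eV.
With Z = 2, ΔE = 54.40 × (1/n_f² − 1/n_i²), so 1/n_f² − 1/n_i² = 0.1875.
With n_f = 2: 1/n_i² = 1/4 − 0.1875 = 0.06255, so n_i ≈ 4.00.

n_i = 4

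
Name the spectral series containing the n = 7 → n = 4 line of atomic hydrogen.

Brackett

The series is set by the lower level: n_f = 4 is the Brackett series.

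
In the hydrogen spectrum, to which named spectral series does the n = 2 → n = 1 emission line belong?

Lyman

The series is set by the lower level: n_f = 1 is the Lyman series.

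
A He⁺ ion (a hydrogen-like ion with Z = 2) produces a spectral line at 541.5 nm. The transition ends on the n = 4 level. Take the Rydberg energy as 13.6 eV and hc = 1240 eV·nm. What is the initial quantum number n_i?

The photon energy is ΔE = hc/λ = 1240 / 541.5 = 2.290 eV.
With Z = 2, ΔE = 54.40 × (1/n_f² − 1/n_i²), so 1/n_f² − 1/n_i² = 0.04209.
With n_f = 4: 1/n_i² = 1/16 − 0.04209 = 0.02041, so n_i ≈ 7.00.

n_i = 7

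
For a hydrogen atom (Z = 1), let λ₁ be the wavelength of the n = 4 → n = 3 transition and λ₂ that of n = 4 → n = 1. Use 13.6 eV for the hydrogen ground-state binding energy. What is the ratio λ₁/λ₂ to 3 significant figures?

19.3

λ ∝ 1/ΔE ∝ 1/(1/n_f² − 1/n_i²), and the Z² and hc factors cancel in the ratio.
λ₁/λ₂ = (1/1² − 1/4²)/(1/3² − 1/4²) = 0.9375/0.04861 = 19.3.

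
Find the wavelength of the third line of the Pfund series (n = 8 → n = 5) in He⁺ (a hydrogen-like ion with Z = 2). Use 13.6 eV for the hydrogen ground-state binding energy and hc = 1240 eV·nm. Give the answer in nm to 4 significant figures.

935.1 nm

The Pfund series terminates on n_f = 5; the third line has n_i = 5+3 = 8.
ΔE = 54.40 × (1/5² − 1/8²) = 1.326 eV.
λ = 1240 / 1.326 = 935.1 nm.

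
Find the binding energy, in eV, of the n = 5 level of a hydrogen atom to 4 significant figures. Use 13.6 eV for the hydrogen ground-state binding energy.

E_5 = −13.60/25 = −0.5440 eV, so ionization (to E = 0) requires 0.5440 eV.

0.5440 eV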